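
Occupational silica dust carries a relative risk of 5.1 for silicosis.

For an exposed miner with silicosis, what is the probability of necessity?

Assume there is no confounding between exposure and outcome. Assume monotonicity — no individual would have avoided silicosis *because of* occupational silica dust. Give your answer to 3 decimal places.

PN ≈ 0.804

Under exogeneity and monotonicity, PN = (RR − 1) / RR = 1 − 1/RR.
PN = (5.1 − 1) / 5.1 = 4.1 / 5.1 ≈ 0.8039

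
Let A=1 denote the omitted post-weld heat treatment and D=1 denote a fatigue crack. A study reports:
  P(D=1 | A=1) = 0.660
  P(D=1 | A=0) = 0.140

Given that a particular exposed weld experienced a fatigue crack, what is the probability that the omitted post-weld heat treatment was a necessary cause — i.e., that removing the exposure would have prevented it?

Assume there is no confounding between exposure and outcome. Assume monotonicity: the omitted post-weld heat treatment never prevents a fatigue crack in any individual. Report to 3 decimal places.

Let p₁ = 0.66, p₀ = 0.14.
Under exogeneity and monotonicity, PN = (p₁ − p₀) / p₁.
PN = (0.66 − 0.14) / 0.66 = 0.52 / 0.66 ≈ 0.7879

PN ≈ 0.788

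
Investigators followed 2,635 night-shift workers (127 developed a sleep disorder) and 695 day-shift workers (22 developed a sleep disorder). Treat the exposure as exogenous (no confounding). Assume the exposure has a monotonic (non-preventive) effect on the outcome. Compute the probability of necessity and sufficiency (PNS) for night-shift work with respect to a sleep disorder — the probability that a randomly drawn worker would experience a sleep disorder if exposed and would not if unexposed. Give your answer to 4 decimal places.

PNS ≈ 0.0165

p₁ = P(outcome | exposed) = 127/2635 = 0.048197
p₀ = P(outcome | unexposed) = 22/695 = 0.031655
Under exogeneity and monotonicity, PNS = p₁ − p₀.
PNS = 0.048197 − 0.031655 = 0.016543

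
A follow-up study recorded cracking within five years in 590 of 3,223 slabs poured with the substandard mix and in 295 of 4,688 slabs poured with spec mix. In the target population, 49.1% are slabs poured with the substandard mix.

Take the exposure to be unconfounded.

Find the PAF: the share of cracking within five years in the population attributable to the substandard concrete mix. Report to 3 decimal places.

PAF ≈ 0.484

p₁ = P(outcome | exposed) = 590/3223 = 0.18306
p₀ = P(outcome | unexposed) = 295/4688 = 0.062927
Overall risk P(Y=1) = π·p₁ + (1−π)·p₀ = 0.491×0.18306 + 0.509×0.062927 = 0.12191.
Under exogeneity, PAF = [P(Y=1) − p₀] / P(Y=1).
PAF = (0.12191 − 0.062927) / 0.12191 ≈ 0.4838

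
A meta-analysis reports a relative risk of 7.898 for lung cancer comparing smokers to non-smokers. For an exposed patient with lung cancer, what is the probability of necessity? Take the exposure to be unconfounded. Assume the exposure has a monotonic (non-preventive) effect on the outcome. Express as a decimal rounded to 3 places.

Under exogeneity and monotonicity, PN = (RR − 1) / RR = 1 − 1/RR.
PN = (7.898 − 1) / 7.898 = 6.898 / 7.898 ≈ 0.8734

PN ≈ 0.873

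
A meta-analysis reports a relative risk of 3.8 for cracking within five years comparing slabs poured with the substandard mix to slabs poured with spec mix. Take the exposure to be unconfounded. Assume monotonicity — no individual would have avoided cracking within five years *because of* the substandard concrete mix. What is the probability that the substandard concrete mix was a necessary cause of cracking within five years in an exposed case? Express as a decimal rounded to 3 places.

PN ≈ 0.737

Under exogeneity and monotonicity, PN = (RR − 1) / RR = 1 − 1/RR.
PN = (3.8 − 1) / 3.8 = 2.8 / 3.8 ≈ 0.7368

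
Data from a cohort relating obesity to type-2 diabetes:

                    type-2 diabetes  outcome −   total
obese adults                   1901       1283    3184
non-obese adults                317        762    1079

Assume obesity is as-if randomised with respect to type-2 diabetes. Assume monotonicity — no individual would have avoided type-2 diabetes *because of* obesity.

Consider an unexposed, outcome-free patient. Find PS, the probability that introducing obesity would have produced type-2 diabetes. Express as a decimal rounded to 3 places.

PS ≈ 0.429

p₁ = P(outcome | exposed) = 1901/3184 = 0.59705
p₀ = P(outcome | unexposed) = 317/1079 = 0.29379
Under exogeneity and monotonicity, PS = (p₁ − p₀) / (1 − p₀).
PS = (0.59705 − 0.29379) / (1 − 0.29379) = 0.30326 / 0.70621 ≈ 0.4294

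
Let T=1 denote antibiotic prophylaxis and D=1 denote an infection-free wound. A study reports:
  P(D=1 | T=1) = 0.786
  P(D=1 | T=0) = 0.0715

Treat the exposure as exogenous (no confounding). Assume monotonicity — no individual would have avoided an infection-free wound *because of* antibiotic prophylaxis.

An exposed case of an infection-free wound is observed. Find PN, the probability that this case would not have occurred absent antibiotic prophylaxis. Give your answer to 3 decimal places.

Let p₁ = 0.786, p₀ = 0.0715.
Under exogeneity and monotonicity, PN = (p₁ − p₀) / p₁.
PN = (0.786 − 0.0715) / 0.786 = 0.7145 / 0.786 ≈ 0.9090

PN ≈ 0.909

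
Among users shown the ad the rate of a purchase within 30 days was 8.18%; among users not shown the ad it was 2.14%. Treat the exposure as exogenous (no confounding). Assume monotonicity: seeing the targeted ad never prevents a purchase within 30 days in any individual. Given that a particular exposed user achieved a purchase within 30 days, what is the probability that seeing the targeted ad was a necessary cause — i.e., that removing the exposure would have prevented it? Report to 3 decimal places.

p₁ = 0.0818, p₀ = 0.0214.
Under exogeneity and monotonicity, PN = (p₁ − p₀) / p₁.
PN = (0.0818 − 0.0214) / 0.0818 = 0.0604 / 0.0818 ≈ 0.7384

PN ≈ 0.738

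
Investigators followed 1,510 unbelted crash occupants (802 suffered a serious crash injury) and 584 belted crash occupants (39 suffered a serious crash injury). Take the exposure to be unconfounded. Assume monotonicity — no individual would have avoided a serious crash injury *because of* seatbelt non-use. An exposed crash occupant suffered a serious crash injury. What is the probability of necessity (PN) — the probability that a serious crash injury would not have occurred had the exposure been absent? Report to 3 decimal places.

p₁ = P(outcome | exposed) = 802/1510 = 0.53113
p₀ = P(outcome | unexposed) = 39/584 = 0.066781
Under exogeneity and monotonicity, PN = (p₁ − p₀) / p₁.
PN = (0.53113 − 0.066781) / 0.53113 = 0.46435 / 0.53113 ≈ 0.8743

PN ≈ 0.874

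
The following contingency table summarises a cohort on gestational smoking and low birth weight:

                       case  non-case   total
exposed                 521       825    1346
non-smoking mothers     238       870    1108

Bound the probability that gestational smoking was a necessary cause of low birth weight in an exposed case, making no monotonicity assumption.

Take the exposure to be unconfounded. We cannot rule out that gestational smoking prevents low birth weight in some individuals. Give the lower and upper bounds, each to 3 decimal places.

0.445 ≤ PN ≤ 1.000

p₁ = P(outcome | exposed) = 521/1346 = 0.38707
p₀ = P(outcome | unexposed) = 238/1108 = 0.2148
Under exogeneity alone the bounds on PN are max{0,(p₁−p₀)/p₁} ≤ PN ≤ min{1,(1−p₀)/p₁}.
  lower = (p₁ − p₀)/p₁ = 0.17227 / 0.38707 ≈ 0.4451
  upper = min{1, (1 − p₀)/p₁} = 0.7852 / 0.38707 ≈ 2.0286 → capped at 1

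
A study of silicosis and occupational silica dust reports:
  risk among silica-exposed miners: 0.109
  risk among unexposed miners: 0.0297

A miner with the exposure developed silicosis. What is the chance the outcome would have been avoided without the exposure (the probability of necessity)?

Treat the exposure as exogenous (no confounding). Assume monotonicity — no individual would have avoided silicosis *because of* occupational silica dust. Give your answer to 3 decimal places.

PN ≈ 0.728

Let p₁ = 0.109, p₀ = 0.0297.
Under exogeneity and monotonicity, PN = (p₁ − p₀) / p₁.
PN = (0.109 − 0.0297) / 0.109 = 0.0793 / 0.109 ≈ 0.7275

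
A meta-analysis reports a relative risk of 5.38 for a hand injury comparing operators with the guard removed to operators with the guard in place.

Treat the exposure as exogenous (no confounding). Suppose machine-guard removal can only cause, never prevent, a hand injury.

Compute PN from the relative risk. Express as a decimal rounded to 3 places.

Under exogeneity and monotonicity, PN = (RR − 1) / RR = 1 − 1/RR.
PN = (5.38 − 1) / 5.38 = 4.38 / 5.38 ≈ 0.8141

PN ≈ 0.814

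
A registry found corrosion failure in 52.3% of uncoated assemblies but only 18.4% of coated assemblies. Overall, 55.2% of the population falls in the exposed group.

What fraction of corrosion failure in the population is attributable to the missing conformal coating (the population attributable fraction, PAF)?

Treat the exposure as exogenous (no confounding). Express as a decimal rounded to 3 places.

PAF ≈ 0.504

p₁ = 0.523, p₀ = 0.184.
Overall risk P(Y=1) = π·p₁ + (1−π)·p₀ = 0.552×0.523 + 0.448×0.184 = 0.37113.
Under exogeneity, PAF = [P(Y=1) − p₀] / P(Y=1).
PAF = (0.37113 − 0.184) / 0.37113 ≈ 0.5042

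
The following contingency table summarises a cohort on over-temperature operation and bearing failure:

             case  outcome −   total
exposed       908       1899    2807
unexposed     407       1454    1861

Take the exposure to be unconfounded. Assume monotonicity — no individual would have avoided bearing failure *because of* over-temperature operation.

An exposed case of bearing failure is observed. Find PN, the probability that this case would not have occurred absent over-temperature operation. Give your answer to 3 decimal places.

PN ≈ 0.324

p₁ = P(outcome | exposed) = 908/2807 = 0.32348
p₀ = P(outcome | unexposed) = 407/1861 = 0.2187
Under exogeneity and monotonicity, PN = (p₁ − p₀) / p₁.
PN = (0.32348 − 0.2187) / 0.32348 = 0.10478 / 0.32348 ≈ 0.3239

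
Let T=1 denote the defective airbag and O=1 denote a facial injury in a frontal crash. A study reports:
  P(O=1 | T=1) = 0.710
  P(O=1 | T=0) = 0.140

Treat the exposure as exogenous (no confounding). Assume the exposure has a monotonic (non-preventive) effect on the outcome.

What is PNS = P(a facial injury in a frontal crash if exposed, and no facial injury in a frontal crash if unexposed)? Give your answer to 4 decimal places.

Let p₁ = 0.71, p₀ = 0.14.
Under exogeneity and monotonicity, PNS = p₁ − p₀.
PNS = 0.71 − 0.14 = 0.57

PNS ≈ 0.5700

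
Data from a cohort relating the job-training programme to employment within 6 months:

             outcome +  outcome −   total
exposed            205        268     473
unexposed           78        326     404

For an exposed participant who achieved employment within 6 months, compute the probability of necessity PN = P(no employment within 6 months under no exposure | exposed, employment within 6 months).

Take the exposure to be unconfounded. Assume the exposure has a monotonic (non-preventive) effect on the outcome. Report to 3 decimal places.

p₁ = P(outcome | exposed) = 205/473 = 0.4334
p₀ = P(outcome | unexposed) = 78/404 = 0.19307
Under exogeneity and monotonicity, PN = (p₁ − p₀) / p₁.
PN = (0.4334 − 0.19307) / 0.4334 = 0.24033 / 0.4334 ≈ 0.5545

PN ≈ 0.555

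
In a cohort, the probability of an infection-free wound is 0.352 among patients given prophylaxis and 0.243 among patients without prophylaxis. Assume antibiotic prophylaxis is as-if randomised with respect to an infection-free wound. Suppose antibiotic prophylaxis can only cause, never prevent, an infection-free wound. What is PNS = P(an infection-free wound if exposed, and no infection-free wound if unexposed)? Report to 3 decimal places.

Let p₁ = 0.352, p₀ = 0.243.
Under exogeneity and monotonicity, PNS = p₁ − p₀.
PNS = 0.352 − 0.243 = 0.109

PNS ≈ 0.109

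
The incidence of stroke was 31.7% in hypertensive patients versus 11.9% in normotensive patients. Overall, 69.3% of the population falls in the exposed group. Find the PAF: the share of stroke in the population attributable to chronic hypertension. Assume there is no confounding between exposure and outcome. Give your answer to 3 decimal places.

p₁ = 0.317, p₀ = 0.119.
Overall risk P(Y=1) = π·p₁ + (1−π)·p₀ = 0.693×0.317 + 0.307×0.119 = 0.25621.
Under exogeneity, PAF = [P(Y=1) − p₀] / P(Y=1).
PAF = (0.25621 − 0.119) / 0.25621 ≈ 0.5355

PAF ≈ 0.536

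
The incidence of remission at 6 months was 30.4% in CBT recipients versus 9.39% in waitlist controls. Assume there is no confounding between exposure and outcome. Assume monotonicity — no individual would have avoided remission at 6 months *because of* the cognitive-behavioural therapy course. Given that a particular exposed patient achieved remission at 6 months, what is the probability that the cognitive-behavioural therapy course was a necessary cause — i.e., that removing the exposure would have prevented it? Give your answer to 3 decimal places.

p₁ = 0.304, p₀ = 0.0939.
Under exogeneity and monotonicity, PN = (p₁ − p₀) / p₁.
PN = (0.304 − 0.0939) / 0.304 = 0.2101 / 0.304 ≈ 0.6911

PN ≈ 0.691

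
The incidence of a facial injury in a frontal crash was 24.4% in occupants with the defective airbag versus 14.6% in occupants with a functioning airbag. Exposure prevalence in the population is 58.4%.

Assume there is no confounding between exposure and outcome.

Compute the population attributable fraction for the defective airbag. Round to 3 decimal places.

PAF ≈ 0.282

p₁ = 0.244, p₀ = 0.146.
Overall risk P(Y=1) = π·p₁ + (1−π)·p₀ = 0.584×0.244 + 0.416×0.146 = 0.20323.
Under exogeneity, PAF = [P(Y=1) − p₀] / P(Y=1).
PAF = (0.20323 − 0.146) / 0.20323 ≈ 0.2816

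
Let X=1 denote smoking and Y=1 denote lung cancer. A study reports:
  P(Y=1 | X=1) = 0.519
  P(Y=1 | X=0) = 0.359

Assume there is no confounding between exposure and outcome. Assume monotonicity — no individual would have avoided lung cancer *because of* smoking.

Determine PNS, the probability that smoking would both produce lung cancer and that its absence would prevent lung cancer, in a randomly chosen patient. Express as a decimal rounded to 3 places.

PNS ≈ 0.160

Let p₁ = 0.519, p₀ = 0.359.
Under exogeneity and monotonicity, PNS = p₁ − p₀.
PNS = 0.519 − 0.359 = 0.16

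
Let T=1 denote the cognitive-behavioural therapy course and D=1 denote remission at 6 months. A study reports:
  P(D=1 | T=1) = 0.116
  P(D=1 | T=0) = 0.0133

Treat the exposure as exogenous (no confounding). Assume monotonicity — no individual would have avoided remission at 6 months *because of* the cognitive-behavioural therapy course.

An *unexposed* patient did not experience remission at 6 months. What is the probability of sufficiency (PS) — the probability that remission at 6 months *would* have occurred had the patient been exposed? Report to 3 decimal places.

PS ≈ 0.104

Let p₁ = 0.116, p₀ = 0.0133.
Under exogeneity and monotonicity, PS = (p₁ − p₀) / (1 − p₀).
PS = (0.116 − 0.0133) / (1 − 0.0133) = 0.1027 / 0.9867 ≈ 0.1041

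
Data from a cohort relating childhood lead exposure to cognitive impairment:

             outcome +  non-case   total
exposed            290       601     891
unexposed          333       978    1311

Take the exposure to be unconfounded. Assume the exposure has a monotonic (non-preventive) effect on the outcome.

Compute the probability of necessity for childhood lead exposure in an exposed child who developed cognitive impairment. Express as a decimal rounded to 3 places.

PN ≈ 0.220

p₁ = P(outcome | exposed) = 290/891 = 0.32548
p₀ = P(outcome | unexposed) = 333/1311 = 0.254
Under exogeneity and monotonicity, PN = (p₁ − p₀)/p₁.
PN = (0.32548 − 0.254) / 0.32548 ≈ 0.2196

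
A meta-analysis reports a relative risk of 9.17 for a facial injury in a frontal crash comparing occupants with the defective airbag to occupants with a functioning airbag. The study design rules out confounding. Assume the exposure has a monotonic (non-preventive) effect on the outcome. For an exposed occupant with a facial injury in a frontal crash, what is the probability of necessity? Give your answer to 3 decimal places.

PN ≈ 0.891

Under exogeneity and monotonicity, PN = (RR − 1) / RR = 1 − 1/RR.
PN = (9.17 − 1) / 9.17 = 8.17 / 9.17 ≈ 0.8909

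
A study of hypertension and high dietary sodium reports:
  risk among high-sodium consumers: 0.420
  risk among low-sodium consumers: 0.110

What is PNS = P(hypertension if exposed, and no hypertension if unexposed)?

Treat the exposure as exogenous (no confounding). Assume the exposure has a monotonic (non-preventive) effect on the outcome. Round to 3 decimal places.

PNS ≈ 0.310

Let p₁ = 0.42, p₀ = 0.11.
Under exogeneity and monotonicity, PNS = p₁ − p₀.
PNS = 0.42 − 0.11 = 0.31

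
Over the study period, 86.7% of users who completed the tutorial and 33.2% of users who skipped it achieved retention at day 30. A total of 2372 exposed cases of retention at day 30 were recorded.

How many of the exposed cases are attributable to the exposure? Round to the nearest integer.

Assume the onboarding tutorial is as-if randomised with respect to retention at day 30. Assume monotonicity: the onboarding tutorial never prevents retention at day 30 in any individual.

about 1464 cases

p₁ = 0.867, p₀ = 0.332.
PN = (p₁ − p₀)/p₁ = (0.867 − 0.332) / 0.867 ≈ 0.61707.
Attributable cases ≈ PN × (exposed cases) = 0.61707 × 2372 ≈ 1463.69.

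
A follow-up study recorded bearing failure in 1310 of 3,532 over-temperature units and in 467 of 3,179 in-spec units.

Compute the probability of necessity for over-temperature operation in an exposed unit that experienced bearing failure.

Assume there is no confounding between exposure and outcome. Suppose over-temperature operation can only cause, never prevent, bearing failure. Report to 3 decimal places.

p₁ = P(outcome | exposed) = 1310/3532 = 0.37089
p₀ = P(outcome | unexposed) = 467/3179 = 0.1469
Under exogeneity and monotonicity, PN = (p₁ − p₀) / p₁.
PN = (0.37089 − 0.1469) / 0.37089 = 0.22399 / 0.37089 ≈ 0.6039

PN ≈ 0.604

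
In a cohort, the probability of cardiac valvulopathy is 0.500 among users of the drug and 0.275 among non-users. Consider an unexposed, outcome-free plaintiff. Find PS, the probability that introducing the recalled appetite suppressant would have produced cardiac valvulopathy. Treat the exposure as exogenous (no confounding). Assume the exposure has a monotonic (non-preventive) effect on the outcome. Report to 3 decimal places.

PS ≈ 0.310

Let p₁ = 0.5, p₀ = 0.275.
Under exogeneity and monotonicity, PS = (p₁ − p₀) / (1 − p₀).
PS = (0.5 − 0.275) / (1 − 0.275) = 0.225 / 0.725 ≈ 0.3103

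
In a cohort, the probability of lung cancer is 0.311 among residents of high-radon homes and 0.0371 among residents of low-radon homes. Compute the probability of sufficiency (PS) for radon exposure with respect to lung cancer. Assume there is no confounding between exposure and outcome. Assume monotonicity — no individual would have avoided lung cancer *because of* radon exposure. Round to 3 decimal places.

PS ≈ 0.284

Let p₁ = 0.311, p₀ = 0.0371.
Under exogeneity and monotonicity, PS = (p₁ − p₀) / (1 − p₀).
PS = (0.311 − 0.0371) / (1 − 0.0371) = 0.2739 / 0.9629 ≈ 0.2845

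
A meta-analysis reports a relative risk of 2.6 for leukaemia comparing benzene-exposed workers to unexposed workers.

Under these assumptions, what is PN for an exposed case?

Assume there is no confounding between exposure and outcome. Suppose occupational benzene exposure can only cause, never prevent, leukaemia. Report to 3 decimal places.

Under exogeneity and monotonicity, PN = (RR − 1) / RR = 1 − 1/RR.
PN = (2.6 − 1) / 2.6 = 1.6 / 2.6 ≈ 0.6154

PN ≈ 0.615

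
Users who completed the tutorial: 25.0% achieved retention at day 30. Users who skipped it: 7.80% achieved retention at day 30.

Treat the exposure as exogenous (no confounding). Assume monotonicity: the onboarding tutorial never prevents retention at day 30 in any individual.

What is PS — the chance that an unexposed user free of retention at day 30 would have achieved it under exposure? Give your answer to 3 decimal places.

PS ≈ 0.187

p₁ = 0.25, p₀ = 0.078.
Under exogeneity and monotonicity, PS = (p₁ − p₀) / (1 − p₀).
PS = (0.25 − 0.078) / (1 − 0.078) = 0.172 / 0.922 ≈ 0.1866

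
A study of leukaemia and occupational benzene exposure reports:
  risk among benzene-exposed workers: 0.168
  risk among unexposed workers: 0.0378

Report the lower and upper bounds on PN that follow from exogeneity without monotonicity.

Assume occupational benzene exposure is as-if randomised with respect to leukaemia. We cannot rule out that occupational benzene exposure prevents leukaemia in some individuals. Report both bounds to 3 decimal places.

Let p₁ = 0.168, p₀ = 0.0378.
Under exogeneity alone the bounds on PN are max{0,(p₁−p₀)/p₁} ≤ PN ≤ min{1,(1−p₀)/p₁}.
  lower = (p₁ − p₀)/p₁ = 0.1302 / 0.168 ≈ 0.7750
  upper = min{1, (1 − p₀)/p₁} = 0.9622 / 0.168 ≈ 5.7274 → capped at 1

0.775 ≤ PN ≤ 1.000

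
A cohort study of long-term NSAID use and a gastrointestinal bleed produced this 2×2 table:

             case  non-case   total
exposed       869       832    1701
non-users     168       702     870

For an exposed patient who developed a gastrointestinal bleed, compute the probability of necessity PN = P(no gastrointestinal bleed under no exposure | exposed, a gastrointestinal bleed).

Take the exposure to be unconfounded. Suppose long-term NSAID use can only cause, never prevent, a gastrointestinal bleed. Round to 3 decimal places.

PN ≈ 0.622

p₁ = P(outcome | exposed) = 869/1701 = 0.51088
p₀ = P(outcome | unexposed) = 168/870 = 0.1931
Under exogeneity and monotonicity, PN = (p₁ − p₀) / p₁.
PN = (0.51088 − 0.1931) / 0.51088 = 0.31777 / 0.51088 ≈ 0.6220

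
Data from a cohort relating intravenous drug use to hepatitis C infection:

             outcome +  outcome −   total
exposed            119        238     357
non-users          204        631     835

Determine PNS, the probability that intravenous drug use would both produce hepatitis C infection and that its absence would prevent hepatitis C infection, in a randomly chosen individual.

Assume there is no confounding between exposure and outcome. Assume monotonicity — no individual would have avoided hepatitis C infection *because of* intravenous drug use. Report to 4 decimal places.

PNS ≈ 0.0890

p₁ = P(outcome | exposed) = 119/357 = 0.33333
p₀ = P(outcome | unexposed) = 204/835 = 0.24431
Under exogeneity and monotonicity, PNS = p₁ − p₀.
PNS = 0.33333 − 0.24431 = 0.089022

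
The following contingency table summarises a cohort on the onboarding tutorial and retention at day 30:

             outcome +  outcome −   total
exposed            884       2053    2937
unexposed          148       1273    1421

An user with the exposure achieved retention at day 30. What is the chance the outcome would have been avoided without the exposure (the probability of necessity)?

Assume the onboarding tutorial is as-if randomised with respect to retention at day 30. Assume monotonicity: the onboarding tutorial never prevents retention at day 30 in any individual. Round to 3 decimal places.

PN ≈ 0.654

p₁ = P(outcome | exposed) = 884/2937 = 0.30099
p₀ = P(outcome | unexposed) = 148/1421 = 0.10415
Under exogeneity and monotonicity, PN = (p₁ − p₀)/p₁.
PN = (0.30099 − 0.10415) / 0.30099 ≈ 0.6540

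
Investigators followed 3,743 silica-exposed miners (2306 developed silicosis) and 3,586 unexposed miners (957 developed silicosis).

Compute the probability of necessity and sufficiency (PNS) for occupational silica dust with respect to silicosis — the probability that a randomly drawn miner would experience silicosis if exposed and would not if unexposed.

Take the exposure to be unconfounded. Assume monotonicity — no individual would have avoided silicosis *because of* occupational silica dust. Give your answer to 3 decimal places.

PNS ≈ 0.349

p₁ = P(outcome | exposed) = 2306/3743 = 0.61608
p₀ = P(outcome | unexposed) = 957/3586 = 0.26687
Under exogeneity and monotonicity, PNS = p₁ − p₀.
PNS = 0.61608 − 0.26687 = 0.34921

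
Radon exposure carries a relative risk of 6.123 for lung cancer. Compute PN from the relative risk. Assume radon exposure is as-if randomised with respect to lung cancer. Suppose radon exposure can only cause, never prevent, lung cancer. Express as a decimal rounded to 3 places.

Under exogeneity and monotonicity, PN = (RR − 1) / RR = 1 − 1/RR.
PN = (6.123 − 1) / 6.123 = 5.123 / 6.123 ≈ 0.8367

PN ≈ 0.837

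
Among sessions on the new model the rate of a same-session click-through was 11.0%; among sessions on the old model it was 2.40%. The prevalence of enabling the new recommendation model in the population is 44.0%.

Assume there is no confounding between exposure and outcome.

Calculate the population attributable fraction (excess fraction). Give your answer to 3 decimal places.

p₁ = 0.11, p₀ = 0.024.
Overall risk P(Y=1) = π·p₁ + (1−π)·p₀ = 0.44×0.11 + 0.56×0.024 = 0.06184.
Under exogeneity, PAF = [P(Y=1) − p₀] / P(Y=1).
PAF = (0.06184 − 0.024) / 0.06184 ≈ 0.6119

PAF ≈ 0.612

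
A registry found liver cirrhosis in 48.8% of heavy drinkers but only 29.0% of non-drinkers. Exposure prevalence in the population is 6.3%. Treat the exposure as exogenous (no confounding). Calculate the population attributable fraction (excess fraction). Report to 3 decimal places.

PAF ≈ 0.041

p₁ = 0.488, p₀ = 0.29.
Overall risk P(Y=1) = π·p₁ + (1−π)·p₀ = 0.063×0.488 + 0.937×0.29 = 0.30247.
Under exogeneity, PAF = [P(Y=1) − p₀] / P(Y=1).
PAF = (0.30247 − 0.29) / 0.30247 ≈ 0.0412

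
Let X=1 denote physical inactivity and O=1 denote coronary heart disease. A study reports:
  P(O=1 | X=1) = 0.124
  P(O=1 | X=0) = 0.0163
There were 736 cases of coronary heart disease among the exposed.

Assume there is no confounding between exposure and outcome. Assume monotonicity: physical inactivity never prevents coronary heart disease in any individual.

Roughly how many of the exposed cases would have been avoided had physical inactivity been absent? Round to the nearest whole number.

about 639 cases

Let p₁ = 0.124, p₀ = 0.0163.
PN = (p₁ − p₀)/p₁ = (0.124 − 0.0163) / 0.124 ≈ 0.86855.
Attributable cases ≈ PN × (exposed cases) = 0.86855 × 736 ≈ 639.25.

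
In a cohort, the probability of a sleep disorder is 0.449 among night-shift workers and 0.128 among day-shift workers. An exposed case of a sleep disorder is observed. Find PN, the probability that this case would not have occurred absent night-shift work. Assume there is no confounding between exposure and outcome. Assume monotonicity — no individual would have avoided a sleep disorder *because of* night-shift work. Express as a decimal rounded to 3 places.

Let p₁ = 0.449, p₀ = 0.128.
Under exogeneity and monotonicity, PN = (p₁ − p₀) / p₁.
PN = (0.449 − 0.128) / 0.449 = 0.321 / 0.449 ≈ 0.7149

PN ≈ 0.715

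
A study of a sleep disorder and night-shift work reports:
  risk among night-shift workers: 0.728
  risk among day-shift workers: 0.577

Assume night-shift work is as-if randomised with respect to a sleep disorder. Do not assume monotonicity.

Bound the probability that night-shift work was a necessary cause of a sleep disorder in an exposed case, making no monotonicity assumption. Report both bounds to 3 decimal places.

0.207 ≤ PN ≤ 0.581

Let p₁ = 0.728, p₀ = 0.577.
Under exogeneity alone the bounds on PN are max{0,(p₁−p₀)/p₁} ≤ PN ≤ min{1,(1−p₀)/p₁}.
  lower = (p₁ − p₀)/p₁ = 0.151 / 0.728 ≈ 0.2074
  upper = min{1, (1 − p₀)/p₁} = 0.423 / 0.728 ≈ 0.5810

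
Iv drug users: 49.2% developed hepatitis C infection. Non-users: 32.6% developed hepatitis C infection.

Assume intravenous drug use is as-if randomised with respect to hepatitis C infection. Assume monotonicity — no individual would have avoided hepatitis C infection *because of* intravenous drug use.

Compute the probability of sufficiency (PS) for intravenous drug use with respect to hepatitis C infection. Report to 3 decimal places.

PS ≈ 0.246

p₁ = 0.492, p₀ = 0.326.
Under exogeneity and monotonicity, PS = (p₁ − p₀) / (1 − p₀).
PS = (0.492 − 0.326) / (1 − 0.326) = 0.166 / 0.674 ≈ 0.2463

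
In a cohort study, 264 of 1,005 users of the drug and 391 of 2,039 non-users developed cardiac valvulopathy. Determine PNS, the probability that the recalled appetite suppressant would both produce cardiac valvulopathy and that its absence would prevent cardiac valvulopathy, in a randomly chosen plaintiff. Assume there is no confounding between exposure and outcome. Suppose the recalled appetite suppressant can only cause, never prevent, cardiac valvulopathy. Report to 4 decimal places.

p₁ = P(outcome | exposed) = 264/1005 = 0.26269
p₀ = P(outcome | unexposed) = 391/2039 = 0.19176
Under exogeneity and monotonicity, PNS = p₁ − p₀.
PNS = 0.26269 − 0.19176 = 0.070926

PNS ≈ 0.0709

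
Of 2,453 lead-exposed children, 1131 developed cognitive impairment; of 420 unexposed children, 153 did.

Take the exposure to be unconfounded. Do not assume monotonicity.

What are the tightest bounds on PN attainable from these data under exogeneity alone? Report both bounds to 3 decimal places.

p₁ = P(outcome | exposed) = 1131/2453 = 0.46107
p₀ = P(outcome | unexposed) = 153/420 = 0.36429
Under exogeneity alone the bounds on PN are max{0,(p₁−p₀)/p₁} ≤ PN ≤ min{1,(1−p₀)/p₁}.
  lower = (p₁ − p₀)/p₁ = 0.096782 / 0.46107 ≈ 0.2099
  upper = min{1, (1 − p₀)/p₁} = 0.63571 / 0.46107 ≈ 1.3788 → capped at 1

0.210 ≤ PN ≤ 1.000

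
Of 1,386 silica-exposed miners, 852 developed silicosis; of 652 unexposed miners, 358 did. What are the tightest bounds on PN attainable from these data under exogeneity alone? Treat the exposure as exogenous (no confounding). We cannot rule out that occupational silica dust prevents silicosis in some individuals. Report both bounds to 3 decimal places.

p₁ = P(outcome | exposed) = 852/1386 = 0.61472
p₀ = P(outcome | unexposed) = 358/652 = 0.54908
Under exogeneity alone the bounds on PN are max{0,(p₁−p₀)/p₁} ≤ PN ≤ min{1,(1−p₀)/p₁}.
  lower = (p₁ − p₀)/p₁ = 0.065639 / 0.61472 ≈ 0.1068
  upper = min{1, (1 − p₀)/p₁} = 0.45092 / 0.61472 ≈ 0.7335

0.107 ≤ PN ≤ 0.734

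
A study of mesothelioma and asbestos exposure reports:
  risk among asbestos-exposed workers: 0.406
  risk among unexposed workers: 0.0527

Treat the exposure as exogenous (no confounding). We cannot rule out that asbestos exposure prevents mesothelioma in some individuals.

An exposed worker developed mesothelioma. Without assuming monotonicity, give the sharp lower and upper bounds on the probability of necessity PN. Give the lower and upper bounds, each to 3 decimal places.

0.870 ≤ PN ≤ 1.000

Let p₁ = 0.406, p₀ = 0.0527.
Under exogeneity alone the bounds on PN are max{0,(p₁−p₀)/p₁} ≤ PN ≤ min{1,(1−p₀)/p₁}.
  lower = (p₁ − p₀)/p₁ = 0.3533 / 0.406 ≈ 0.8702
  upper = min{1, (1 − p₀)/p₁} = 0.9473 / 0.406 ≈ 2.3333 → capped at 1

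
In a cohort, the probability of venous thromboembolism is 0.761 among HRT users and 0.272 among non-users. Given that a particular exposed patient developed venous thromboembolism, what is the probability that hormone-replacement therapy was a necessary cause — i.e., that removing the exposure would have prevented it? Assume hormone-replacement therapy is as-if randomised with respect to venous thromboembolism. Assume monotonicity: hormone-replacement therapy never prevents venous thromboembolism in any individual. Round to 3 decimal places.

Let p₁ = 0.761, p₀ = 0.272.
Under exogeneity and monotonicity, PN = (p₁ − p₀) / p₁.
PN = (0.761 − 0.272) / 0.761 = 0.489 / 0.761 ≈ 0.6426

PN ≈ 0.643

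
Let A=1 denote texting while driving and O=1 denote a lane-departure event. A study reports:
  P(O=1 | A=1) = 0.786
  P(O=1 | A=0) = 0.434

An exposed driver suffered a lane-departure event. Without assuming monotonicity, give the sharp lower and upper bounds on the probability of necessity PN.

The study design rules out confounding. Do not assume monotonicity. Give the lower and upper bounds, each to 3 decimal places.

0.448 ≤ PN ≤ 0.720

Let p₁ = 0.786, p₀ = 0.434.
Under exogeneity alone the bounds on PN are max{0,(p₁−p₀)/p₁} ≤ PN ≤ min{1,(1−p₀)/p₁}.
  lower = (p₁ − p₀)/p₁ = 0.352 / 0.786 ≈ 0.4478
  upper = min{1, (1 − p₀)/p₁} = 0.566 / 0.786 ≈ 0.7201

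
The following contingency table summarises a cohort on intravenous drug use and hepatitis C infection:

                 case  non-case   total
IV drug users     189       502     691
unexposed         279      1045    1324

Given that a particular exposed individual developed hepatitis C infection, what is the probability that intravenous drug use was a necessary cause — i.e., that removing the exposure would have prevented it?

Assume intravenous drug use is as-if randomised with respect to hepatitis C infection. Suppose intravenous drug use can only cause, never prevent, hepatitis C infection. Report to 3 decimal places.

p₁ = P(outcome | exposed) = 189/691 = 0.27352
p₀ = P(outcome | unexposed) = 279/1324 = 0.21073
Under exogeneity and monotonicity, PN = (p₁ − p₀)/p₁.
PN = (0.27352 − 0.21073) / 0.27352 ≈ 0.2296

PN ≈ 0.230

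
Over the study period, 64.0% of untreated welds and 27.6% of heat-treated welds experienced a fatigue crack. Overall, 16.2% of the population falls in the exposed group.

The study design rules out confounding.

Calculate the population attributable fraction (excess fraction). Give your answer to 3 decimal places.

p₁ = 0.64, p₀ = 0.276.
Overall risk P(Y=1) = π·p₁ + (1−π)·p₀ = 0.162×0.64 + 0.838×0.276 = 0.33497.
Under exogeneity, PAF = [P(Y=1) − p₀] / P(Y=1).
PAF = (0.33497 − 0.276) / 0.33497 ≈ 0.1760

PAF ≈ 0.176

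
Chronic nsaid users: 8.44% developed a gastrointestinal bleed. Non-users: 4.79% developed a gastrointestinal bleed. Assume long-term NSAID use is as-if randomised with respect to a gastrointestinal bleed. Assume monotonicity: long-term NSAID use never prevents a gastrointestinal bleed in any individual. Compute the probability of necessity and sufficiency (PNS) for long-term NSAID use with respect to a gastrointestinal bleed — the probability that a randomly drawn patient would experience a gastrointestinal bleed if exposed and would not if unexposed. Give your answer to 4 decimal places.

PNS ≈ 0.0365

p₁ = 0.0844, p₀ = 0.0479.
Under exogeneity and monotonicity, PNS = p₁ − p₀.
PNS = 0.0844 − 0.0479 = 0.0365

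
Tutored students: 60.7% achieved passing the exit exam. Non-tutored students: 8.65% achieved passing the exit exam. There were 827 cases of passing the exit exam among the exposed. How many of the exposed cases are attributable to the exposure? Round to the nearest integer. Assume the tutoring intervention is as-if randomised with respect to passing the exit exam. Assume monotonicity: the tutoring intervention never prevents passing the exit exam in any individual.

about 709 cases

p₁ = 0.607, p₀ = 0.0865.
PN = (p₁ − p₀)/p₁ = (0.607 − 0.0865) / 0.607 ≈ 0.85750.
Attributable cases ≈ PN × (exposed cases) = 0.85750 × 827 ≈ 709.15.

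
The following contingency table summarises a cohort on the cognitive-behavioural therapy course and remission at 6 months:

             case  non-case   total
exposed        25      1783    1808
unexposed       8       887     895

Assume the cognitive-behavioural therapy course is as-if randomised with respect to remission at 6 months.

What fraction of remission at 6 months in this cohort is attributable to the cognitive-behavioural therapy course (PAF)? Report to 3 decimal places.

PAF ≈ 0.268

p₁ = P(outcome | exposed) = 25/1808 = 0.013827
p₀ = P(outcome | unexposed) = 8/895 = 0.0089385
Exposure prevalence π = 1808/2703 = 0.66889; overall risk P(Y=1) = 0.012209.
Under exogeneity, PAF = [P(Y=1) − p₀]/P(Y=1).
PAF = (0.012209 − 0.0089385) / 0.012209 ≈ 0.2679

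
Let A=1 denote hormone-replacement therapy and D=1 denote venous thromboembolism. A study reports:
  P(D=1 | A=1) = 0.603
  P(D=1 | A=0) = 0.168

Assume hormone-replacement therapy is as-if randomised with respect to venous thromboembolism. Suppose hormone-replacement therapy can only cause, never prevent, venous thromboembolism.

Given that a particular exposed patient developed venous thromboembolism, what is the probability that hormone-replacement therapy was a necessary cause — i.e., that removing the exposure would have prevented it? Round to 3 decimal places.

PN ≈ 0.721

Let p₁ = 0.603, p₀ = 0.168.
Under exogeneity and monotonicity, PN = (p₁ − p₀) / p₁.
PN = (0.603 − 0.168) / 0.603 = 0.435 / 0.603 ≈ 0.7214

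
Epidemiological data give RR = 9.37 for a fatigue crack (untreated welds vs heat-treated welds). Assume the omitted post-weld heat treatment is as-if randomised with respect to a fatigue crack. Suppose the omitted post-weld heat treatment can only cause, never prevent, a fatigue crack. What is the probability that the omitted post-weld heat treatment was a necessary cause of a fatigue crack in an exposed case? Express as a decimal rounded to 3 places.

PN ≈ 0.893

Under exogeneity and monotonicity, PN = (RR − 1) / RR = 1 − 1/RR.
PN = (9.37 − 1) / 9.37 = 8.37 / 9.37 ≈ 0.8933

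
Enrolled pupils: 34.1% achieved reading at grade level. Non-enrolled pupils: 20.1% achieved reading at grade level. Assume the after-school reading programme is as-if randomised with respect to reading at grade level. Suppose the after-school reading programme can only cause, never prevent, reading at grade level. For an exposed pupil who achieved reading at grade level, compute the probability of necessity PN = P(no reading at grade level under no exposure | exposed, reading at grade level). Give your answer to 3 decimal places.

p₁ = 0.341, p₀ = 0.201.
Under exogeneity and monotonicity, PN = (p₁ − p₀) / p₁.
PN = (0.341 − 0.201) / 0.341 = 0.14 / 0.341 ≈ 0.4106

PN ≈ 0.411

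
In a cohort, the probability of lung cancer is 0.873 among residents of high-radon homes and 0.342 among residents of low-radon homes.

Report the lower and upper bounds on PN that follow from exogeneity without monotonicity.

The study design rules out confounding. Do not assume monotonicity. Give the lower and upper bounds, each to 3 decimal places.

Let p₁ = 0.873, p₀ = 0.342.
Under exogeneity alone the bounds on PN are max{0,(p₁−p₀)/p₁} ≤ PN ≤ min{1,(1−p₀)/p₁}.
  lower = (p₁ − p₀)/p₁ = 0.531 / 0.873 ≈ 0.6082
  upper = min{1, (1 − p₀)/p₁} = 0.658 / 0.873 ≈ 0.7537

0.608 ≤ PN ≤ 0.754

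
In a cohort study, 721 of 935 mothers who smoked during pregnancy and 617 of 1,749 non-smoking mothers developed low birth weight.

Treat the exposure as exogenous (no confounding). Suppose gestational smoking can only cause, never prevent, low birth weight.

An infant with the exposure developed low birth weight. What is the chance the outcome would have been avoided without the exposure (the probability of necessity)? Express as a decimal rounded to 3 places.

PN ≈ 0.543

p₁ = P(outcome | exposed) = 721/935 = 0.77112
p₀ = P(outcome | unexposed) = 617/1749 = 0.35277
Under exogeneity and monotonicity, PN = (p₁ − p₀) / p₁.
PN = (0.77112 − 0.35277) / 0.77112 = 0.41835 / 0.77112 ≈ 0.5425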